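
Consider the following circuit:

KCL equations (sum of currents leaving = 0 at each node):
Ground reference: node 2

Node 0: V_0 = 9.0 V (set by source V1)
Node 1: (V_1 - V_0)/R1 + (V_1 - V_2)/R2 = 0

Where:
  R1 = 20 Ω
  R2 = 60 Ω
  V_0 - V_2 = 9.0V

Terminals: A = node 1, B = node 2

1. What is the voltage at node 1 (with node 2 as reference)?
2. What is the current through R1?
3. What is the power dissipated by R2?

Nodal analysis, taking node 2 as the 0 V reference.
Source V1 fixes V_0 = 9 V.
KCL at each unknown node (sum of currents leaving = 0; resistances in Ω):
  Node 1: (V_1 - 9)/20 + (V_1 - 0)/60 = 0
Collecting terms: 0.06667 × V_1 = 0.45  =>  V_1 = 6.75 V
Part 1:
  Read off the nodal solution: V_1 = 6.75 V
Part 2:
  I_R1 = (V_0 - V_1)/R1 = (9 - 6.75)/20 = 0.1125 A
  Magnitude: I_R1 = 0.1125 A
Part 3:
  I_R2 = (V_1 - V_2)/R2 = (6.75 - 0)/60 = 0.1125 A
  P_R2 = I_R2² × R2 = (0.1125)² × 60 = 0.7594 W

Final answers:
1. V_1 = 6.75 V
2. I_R1 = 0.1125 A
3. P_R2 = 0.7594 W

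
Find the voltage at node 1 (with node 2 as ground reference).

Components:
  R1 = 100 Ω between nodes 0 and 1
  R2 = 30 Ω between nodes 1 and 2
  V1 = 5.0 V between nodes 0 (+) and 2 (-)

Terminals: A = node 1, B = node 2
Nodal analysis, taking node 2 as the 0 V reference.
Source V1 fixes V_0 = 5 V.
KCL at each unknown node (sum of currents leaving = 0; resistances in Ω):
  Node 1: (V_1 - 5)/100 + (V_1 - 0)/30 = 0
Collecting terms: 0.04333 × V_1 = 0.05  =>  V_1 = 1.154 V
The requested potential is V_1 = 1.154 V.

Final answer: V_1 = 1.154 V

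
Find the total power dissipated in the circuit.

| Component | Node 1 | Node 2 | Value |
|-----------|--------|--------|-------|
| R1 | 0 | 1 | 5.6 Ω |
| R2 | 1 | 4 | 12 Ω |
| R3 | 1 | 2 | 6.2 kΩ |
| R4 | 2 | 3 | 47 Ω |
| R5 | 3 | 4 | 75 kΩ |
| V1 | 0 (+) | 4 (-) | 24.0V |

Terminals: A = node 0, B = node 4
Nodal analysis, taking node 4 as the 0 V reference.
Source V1 fixes V_0 = 24 V.
KCL at each unknown node (sum of currents leaving = 0; resistances in Ω):
  Node 1: (V_1 - 24)/5.6 + (V_1 - 0)/12 + (V_1 - V_2)/6200 = 0
  Node 2: (V_2 - V_1)/6200 + (V_2 - V_3)/47 = 0
  Node 3: (V_3 - V_2)/47 + (V_3 - 0)/75000 = 0
Collecting terms (coefficients in siemens):
  0.2621·V_1 - 0.0001613·V_2 = 4.286
  0.02144·V_2 - 0.0001613·V_1 - 0.02128·V_3 = 0
  0.02129·V_3 - 0.02128·V_2 = 0
Solving these 3 simultaneous equations (Gaussian elimination) gives:
  V_1 = 16.36 V, V_2 = 15.11 V, V_3 = 15.1 V
Power in each resistor, P = (ΔV)²/R:
  P_R1 = (24 - 16.36)²/5.6 = 10.42 W
  P_R2 = (16.36 - 0)²/12 = 22.31 W
  P_R3 = (16.36 - 15.11)²/6200 = 0.0002515 W
  P_R4 = (15.11 - 15.1)²/47 = 0.000001906 W
  P_R5 = (15.1 - 0)²/75000 = 0.003042 W
P_total = P_R1 + P_R2 + P_R3 + P_R4 + P_R5 = 32.73 W

Final answer: 32.73 W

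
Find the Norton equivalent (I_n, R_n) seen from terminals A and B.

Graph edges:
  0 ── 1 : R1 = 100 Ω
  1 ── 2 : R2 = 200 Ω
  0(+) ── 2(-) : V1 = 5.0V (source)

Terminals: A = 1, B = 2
Find the Thévenin equivalent first; then I_n = V_th/R_th and R_n = R_th.
Step 1 — V_th is the open-circuit voltage V_A - V_B (nothing connected across the terminals).
Nodal analysis, taking node 2 as the 0 V reference.
Source V1 fixes V_0 = 5 V.
KCL at each unknown node (sum of currents leaving = 0; resistances in Ω):
  Node 1: (V_1 - 5)/100 + (V_1 - 0)/200 = 0
Collecting terms: 0.015 × V_1 = 0.05  =>  V_1 = 3.333 V
V_th = V_1 - V_2 = 3.333 - 0 = 3.333 V
Step 2 — R_th: zero the source — replace V1 by a short circuit (node 2 merges into node 0) — and find the resistance seen between A (node 1) and B (node 0).
Reduce the network between node 1 (A) and node 0 (B) by series/parallel combination:
  Rp1 = R1 ‖ R2 (parallel, both between nodes 0 and 1) = 1/(1/100 + 1/200) = 66.67 Ω
R_th = 66.67 Ω
I_n = V_th/R_th = 3.333/66.67 = 0.05 A, and R_n = R_th = 66.67 Ω

Final answer: I_n = 0.05 A, R_n = 66.67 Ω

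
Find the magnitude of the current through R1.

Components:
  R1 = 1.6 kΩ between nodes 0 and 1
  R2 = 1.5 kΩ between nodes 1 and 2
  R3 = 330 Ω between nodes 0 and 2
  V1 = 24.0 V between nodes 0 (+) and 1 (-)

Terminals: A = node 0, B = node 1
Nodal analysis, taking node 1 as the 0 V reference.
Source V1 fixes V_0 = 24 V.
KCL at each unknown node (sum of currents leaving = 0; resistances in Ω):
  Node 2: (V_2 - 0)/1500 + (V_2 - 24)/330 = 0
Collecting terms: 0.003697 × V_2 = 0.07273  =>  V_2 = 19.67 V
I_R1 = (V_0 - V_1)/R1 = (24 - 0)/1600 = 0.015 A
|I_R1| = 0.015 A

Final answer: |I_R1| = 0.015 A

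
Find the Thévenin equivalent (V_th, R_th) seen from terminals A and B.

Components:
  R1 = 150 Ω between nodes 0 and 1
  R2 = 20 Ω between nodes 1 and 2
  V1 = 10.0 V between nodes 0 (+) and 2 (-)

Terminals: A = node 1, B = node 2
Step 1 — V_th is the open-circuit voltage V_A - V_B (nothing connected across the terminals).
Nodal analysis, taking node 2 as the 0 V reference.
Source V1 fixes V_0 = 10 V.
KCL at each unknown node (sum of currents leaving = 0; resistances in Ω):
  Node 1: (V_1 - 10)/150 + (V_1 - 0)/20 = 0
Collecting terms: 0.05667 × V_1 = 0.06667  =>  V_1 = 1.176 V
V_th = V_1 - V_2 = 1.176 - 0 = 1.176 V
Step 2 — R_th: zero the source — replace V1 by a short circuit (node 2 merges into node 0) — and find the resistance seen between A (node 1) and B (node 0).
Reduce the network between node 1 (A) and node 0 (B) by series/parallel combination:
  Rp1 = R1 ‖ R2 (parallel, both between nodes 0 and 1) = 1/(1/150 + 1/20) = 17.65 Ω
R_th = 17.65 Ω

Final answer: V_th = 1.176 V, R_th = 17.65 Ω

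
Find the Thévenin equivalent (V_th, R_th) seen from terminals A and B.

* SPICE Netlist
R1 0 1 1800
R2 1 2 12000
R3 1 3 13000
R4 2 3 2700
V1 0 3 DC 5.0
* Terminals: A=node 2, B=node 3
Step 1 — V_th is the open-circuit voltage V_A - V_B (nothing connected across the terminals).
Nodal analysis, taking node 3 as the 0 V reference.
Source V1 fixes V_0 = 5 V.
KCL at each unknown node (sum of currents leaving = 0; resistances in Ω):
  Node 1: (V_1 - 5)/1800 + (V_1 - V_2)/12000 + (V_1 - 0)/13000 = 0
  Node 2: (V_2 - V_1)/12000 + (V_2 - 0)/2700 = 0
Collecting terms (coefficients in siemens):
  0.0007158·V_1 - 0.00008333·V_2 = 0.002778
  0.0004537·V_2 - 0.00008333·V_1 = 0
Determinant D = (0.0007158)(0.0004537) - (-0.00008333)(-0.00008333) = 0.0000003178
V_1 = [(0.002778)(0.0004537) - (-0.00008333)(0)]/D = 3.965 V
V_2 = [(0.0007158)(0) - (0.002778)(-0.00008333)]/D = 0.7283 V
V_th = V_2 - V_3 = 0.7283 - 0 = 0.7283 V
Step 2 — R_th: zero the source — replace V1 by a short circuit (node 3 merges into node 0) — and find the resistance seen between A (node 2) and B (node 0).
Reduce the network between node 2 (A) and node 0 (B) by series/parallel combination:
  Rp1 = R1 ‖ R3 (parallel, both between nodes 0 and 1) = 1/(1/1800 + 1/13000) = 1581 Ω
  Rs1 = R2 + Rp1 (series, joined only at node 1) = 12000 + 1581 = 13580 Ω
  Rp2 = R4 ‖ Rs1 (parallel, both between nodes 0 and 2) = 1/(1/2700 + 1/13580) = 2252 Ω
R_th = 2.252 kΩ

Final answer: V_th = 0.7283 V, R_th = 2.252 kΩ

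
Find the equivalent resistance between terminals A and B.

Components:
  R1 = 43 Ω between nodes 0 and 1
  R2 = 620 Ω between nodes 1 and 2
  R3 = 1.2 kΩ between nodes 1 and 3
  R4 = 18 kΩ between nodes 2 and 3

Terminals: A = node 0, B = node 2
Reduce the network between node 0 (A) and node 2 (B) by series/parallel combination:
  Rs1 = R3 + R4 (series, joined only at node 3) = 1200 + 18000 = 19200 Ω
  Rp1 = R2 ‖ Rs1 (parallel, both between nodes 1 and 2) = 1/(1/620 + 1/19200) = 600.6 Ω
  Rs2 = R1 + Rp1 (series, joined only at node 1) = 43 + 600.6 = 643.6 Ω
R_eq = 643.6 Ω

Final answer: 643.6 Ω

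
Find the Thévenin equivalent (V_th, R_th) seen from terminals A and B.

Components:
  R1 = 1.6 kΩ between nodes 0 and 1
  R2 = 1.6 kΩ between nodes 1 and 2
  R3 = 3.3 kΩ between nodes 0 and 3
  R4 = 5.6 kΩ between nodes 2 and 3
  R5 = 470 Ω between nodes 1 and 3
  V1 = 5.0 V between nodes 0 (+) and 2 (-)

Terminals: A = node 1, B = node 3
Step 1 — V_th is the open-circuit voltage V_A - V_B (nothing connected across the terminals).
Nodal analysis, taking node 2 as the 0 V reference.
Source V1 fixes V_0 = 5 V.
KCL at each unknown node (sum of currents leaving = 0; resistances in Ω):
  Node 1: (V_1 - 5)/1600 + (V_1 - 0)/1600 + (V_1 - V_3)/470 = 0
  Node 3: (V_3 - 5)/3300 + (V_3 - 0)/5600 + (V_3 - V_1)/470 = 0
Collecting terms (coefficients in siemens):
  0.003378·V_1 - 0.002128·V_3 = 0.003125
  0.002609·V_3 - 0.002128·V_1 = 0.001515
Determinant D = (0.003378)(0.002609) - (-0.002128)(-0.002128) = 0.000004286
V_1 = [(0.003125)(0.002609) - (-0.002128)(0.001515)]/D = 2.654 V
V_3 = [(0.003378)(0.001515) - (0.003125)(-0.002128)]/D = 2.745 V
V_th = V_1 - V_3 = 2.654 - 2.745 = -0.09074 V
Step 2 — R_th: zero the source — replace V1 by a short circuit (node 2 merges into node 0) — and find the resistance seen between A (node 1) and B (node 3).
Reduce the network between node 1 (A) and node 3 (B) by series/parallel combination:
  Rp1 = R1 ‖ R2 (parallel, both between nodes 0 and 1) = 1/(1/1600 + 1/1600) = 800 Ω
  Rp2 = R3 ‖ R4 (parallel, both between nodes 0 and 3) = 1/(1/3300 + 1/5600) = 2076 Ω
  Rs1 = Rp1 + Rp2 (series, joined only at node 0) = 800 + 2076 = 2876 Ω
  Rp3 = R5 ‖ Rs1 (parallel, both between nodes 1 and 3) = 1/(1/470 + 1/2876) = 404 Ω
R_th = 404 Ω

Final answer: V_th = -0.09074 V, R_th = 404 Ω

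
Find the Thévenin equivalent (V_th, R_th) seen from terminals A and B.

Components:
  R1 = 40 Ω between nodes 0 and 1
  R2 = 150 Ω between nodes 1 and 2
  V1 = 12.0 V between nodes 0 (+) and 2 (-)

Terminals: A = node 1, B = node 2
Step 1 — V_th is the open-circuit voltage V_A - V_B (nothing connected across the terminals).
Nodal analysis, taking node 2 as the 0 V reference.
Source V1 fixes V_0 = 12 V.
KCL at each unknown node (sum of currents leaving = 0; resistances in Ω):
  Node 1: (V_1 - 12)/40 + (V_1 - 0)/150 = 0
Collecting terms: 0.03167 × V_1 = 0.3  =>  V_1 = 9.474 V
V_th = V_1 - V_2 = 9.474 - 0 = 9.474 V
Step 2 — R_th: zero the source — replace V1 by a short circuit (node 2 merges into node 0) — and find the resistance seen between A (node 1) and B (node 0).
Reduce the network between node 1 (A) and node 0 (B) by series/parallel combination:
  Rp1 = R1 ‖ R2 (parallel, both between nodes 0 and 1) = 1/(1/40 + 1/150) = 31.58 Ω
R_th = 31.58 Ω

Final answer: V_th = 9.474 V, R_th = 31.58 Ω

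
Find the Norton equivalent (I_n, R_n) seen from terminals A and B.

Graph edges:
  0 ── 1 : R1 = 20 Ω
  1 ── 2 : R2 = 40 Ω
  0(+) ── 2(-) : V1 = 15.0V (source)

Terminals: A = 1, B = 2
Find the Thévenin equivalent first; then I_n = V_th/R_th and R_n = R_th.
Step 1 — V_th is the open-circuit voltage V_A - V_B (nothing connected across the terminals).
Nodal analysis, taking node 2 as the 0 V reference.
Source V1 fixes V_0 = 15 V.
KCL at each unknown node (sum of currents leaving = 0; resistances in Ω):
  Node 1: (V_1 - 15)/20 + (V_1 - 0)/40 = 0
Collecting terms: 0.075 × V_1 = 0.75  =>  V_1 = 10 V
V_th = V_1 - V_2 = 10 - 0 = 10 V
Step 2 — R_th: zero the source — replace V1 by a short circuit (node 2 merges into node 0) — and find the resistance seen between A (node 1) and B (node 0).
Reduce the network between node 1 (A) and node 0 (B) by series/parallel combination:
  Rp1 = R1 ‖ R2 (parallel, both between nodes 0 and 1) = 1/(1/20 + 1/40) = 13.33 Ω
R_th = 13.33 Ω
I_n = V_th/R_th = 10/13.33 = 0.75 A, and R_n = R_th = 13.33 Ω

Final answer: I_n = 0.75 A, R_n = 13.33 Ω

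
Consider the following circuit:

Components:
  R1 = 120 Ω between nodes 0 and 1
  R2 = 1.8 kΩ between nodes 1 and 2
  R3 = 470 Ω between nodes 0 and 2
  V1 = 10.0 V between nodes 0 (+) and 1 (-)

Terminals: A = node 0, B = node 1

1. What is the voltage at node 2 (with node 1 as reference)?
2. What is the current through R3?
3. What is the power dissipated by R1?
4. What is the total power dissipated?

Nodal analysis, taking node 1 as the 0 V reference.
Source V1 fixes V_0 = 10 V.
KCL at each unknown node (sum of currents leaving = 0; resistances in Ω):
  Node 2: (V_2 - 0)/1800 + (V_2 - 10)/470 = 0
Collecting terms: 0.002683 × V_2 = 0.02128  =>  V_2 = 7.93 V
Part 1:
  Read off the nodal solution: V_2 = 7.93 V
Part 2:
  I_R3 = (V_0 - V_2)/R3 = (10 - 7.93)/470 = 0.004405 A
  Magnitude: I_R3 = 0.004405 A
Part 3:
  I_R1 = (V_0 - V_1)/R1 = (10 - 0)/120 = 0.08333 A
  P_R1 = I_R1² × R1 = (0.08333)² × 120 = 0.8333 W
Part 4:
  Power in each resistor, P = (ΔV)²/R:
    P_R1 = (10 - 0)²/120 = 0.8333 W
    P_R2 = (0 - 7.93)²/1800 = 0.03493 W
    P_R3 = (10 - 7.93)²/470 = 0.009121 W
  P_total = P_R1 + P_R2 + P_R3 = 0.8774 W

Final answers:
1. V_2 = 7.93 V
2. I_R3 = 0.004405 A
3. P_R1 = 0.8333 W
4. P_total = 0.8774 W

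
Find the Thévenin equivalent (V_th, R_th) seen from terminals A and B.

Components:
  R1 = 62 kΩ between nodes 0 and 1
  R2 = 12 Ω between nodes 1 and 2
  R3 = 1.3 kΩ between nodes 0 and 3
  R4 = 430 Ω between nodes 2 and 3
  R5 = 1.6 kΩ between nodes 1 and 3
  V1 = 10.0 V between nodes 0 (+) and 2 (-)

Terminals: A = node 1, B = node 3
Step 1 — V_th is the open-circuit voltage V_A - V_B (nothing connected across the terminals).
Nodal analysis, taking node 2 as the 0 V reference.
Source V1 fixes V_0 = 10 V.
KCL at each unknown node (sum of currents leaving = 0; resistances in Ω):
  Node 1: (V_1 - 10)/62000 + (V_1 - 0)/12 + (V_1 - V_3)/1600 = 0
  Node 3: (V_3 - 10)/1300 + (V_3 - 0)/430 + (V_3 - V_1)/1600 = 0
Collecting terms (coefficients in siemens):
  0.08397·V_1 - 0.000625·V_3 = 0.0001613
  0.00372·V_3 - 0.000625·V_1 = 0.007692
Determinant D = (0.08397)(0.00372) - (-0.000625)(-0.000625) = 0.000312
V_1 = [(0.0001613)(0.00372) - (-0.000625)(0.007692)]/D = 0.01733 V
V_3 = [(0.08397)(0.007692) - (0.0001613)(-0.000625)]/D = 2.071 V
V_th = V_1 - V_3 = 0.01733 - 2.071 = -2.054 V
Step 2 — R_th: zero the source — replace V1 by a short circuit (node 2 merges into node 0) — and find the resistance seen between A (node 1) and B (node 3).
Reduce the network between node 1 (A) and node 3 (B) by series/parallel combination:
  Rp1 = R1 ‖ R2 (parallel, both between nodes 0 and 1) = 1/(1/62000 + 1/12) = 12 Ω
  Rp2 = R3 ‖ R4 (parallel, both between nodes 0 and 3) = 1/(1/1300 + 1/430) = 323.1 Ω
  Rs1 = Rp1 + Rp2 (series, joined only at node 0) = 12 + 323.1 = 335.1 Ω
  Rp3 = R5 ‖ Rs1 (parallel, both between nodes 1 and 3) = 1/(1/1600 + 1/335.1) = 277.1 Ω
R_th = 277.1 Ω

Final answer: V_th = -2.054 V, R_th = 277.1 Ω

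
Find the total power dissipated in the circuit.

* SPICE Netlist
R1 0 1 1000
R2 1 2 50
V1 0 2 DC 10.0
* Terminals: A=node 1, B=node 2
Nodal analysis, taking node 2 as the 0 V reference.
Source V1 fixes V_0 = 10 V.
KCL at each unknown node (sum of currents leaving = 0; resistances in Ω):
  Node 1: (V_1 - 10)/1000 + (V_1 - 0)/50 = 0
Collecting terms: 0.021 × V_1 = 0.01  =>  V_1 = 0.4762 V
Power in each resistor, P = (ΔV)²/R:
  P_R1 = (10 - 0.4762)²/1000 = 0.0907 W
  P_R2 = (0.4762 - 0)²/50 = 0.004535 W
P_total = P_R1 + P_R2 = 0.09524 W

Final answer: 0.09524 W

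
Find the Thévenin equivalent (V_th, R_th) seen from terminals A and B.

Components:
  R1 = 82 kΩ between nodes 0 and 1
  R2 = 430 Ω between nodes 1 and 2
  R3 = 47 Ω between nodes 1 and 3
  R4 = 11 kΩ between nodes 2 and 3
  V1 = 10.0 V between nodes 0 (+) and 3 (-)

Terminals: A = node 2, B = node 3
Step 1 — V_th is the open-circuit voltage V_A - V_B (nothing connected across the terminals).
Nodal analysis, taking node 3 as the 0 V reference.
Source V1 fixes V_0 = 10 V.
KCL at each unknown node (sum of currents leaving = 0; resistances in Ω):
  Node 1: (V_1 - 10)/82000 + (V_1 - V_2)/430 + (V_1 - 0)/47 = 0
  Node 2: (V_2 - V_1)/430 + (V_2 - 0)/11000 = 0
Collecting terms (coefficients in siemens):
  0.02361·V_1 - 0.002326·V_2 = 0.000122
  0.002416·V_2 - 0.002326·V_1 = 0
Determinant D = (0.02361)(0.002416) - (-0.002326)(-0.002326) = 0.00005166
V_1 = [(0.000122)(0.002416) - (-0.002326)(0)]/D = 0.005705 V
V_2 = [(0.02361)(0) - (0.000122)(-0.002326)]/D = 0.00549 V
V_th = V_2 - V_3 = 0.00549 - 0 = 0.00549 V
Step 2 — R_th: zero the source — replace V1 by a short circuit (node 3 merges into node 0) — and find the resistance seen between A (node 2) and B (node 0).
Reduce the network between node 2 (A) and node 0 (B) by series/parallel combination:
  Rp1 = R1 ‖ R3 (parallel, both between nodes 0 and 1) = 1/(1/82000 + 1/47) = 46.97 Ω
  Rs1 = R2 + Rp1 (series, joined only at node 1) = 430 + 46.97 = 477 Ω
  Rp2 = R4 ‖ Rs1 (parallel, both between nodes 0 and 2) = 1/(1/11000 + 1/477) = 457.2 Ω
R_th = 457.2 Ω

Final answer: V_th = 0.00549 V, R_th = 457.2 Ω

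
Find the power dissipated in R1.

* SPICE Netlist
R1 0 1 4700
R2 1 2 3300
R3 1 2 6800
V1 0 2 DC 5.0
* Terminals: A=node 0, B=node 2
Nodal analysis, taking node 2 as the 0 V reference.
Source V1 fixes V_0 = 5 V.
KCL at each unknown node (sum of currents leaving = 0; resistances in Ω):
  Node 1: (V_1 - 5)/4700 + (V_1 - 0)/3300 + (V_1 - 0)/6800 = 0
Collecting terms: 0.0006629 × V_1 = 0.001064  =>  V_1 = 1.605 V
I_R1 = (V_0 - V_1)/R1 = (5 - 1.605)/4700 = 0.0007224 A
P_R1 = I_R1² × R1 = (0.0007224)² × 4700 = 0.002452 W

Final answer: 0.002452 W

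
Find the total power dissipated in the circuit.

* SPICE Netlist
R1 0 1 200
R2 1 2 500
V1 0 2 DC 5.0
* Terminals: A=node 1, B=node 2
Nodal analysis, taking node 2 as the 0 V reference.
Source V1 fixes V_0 = 5 V.
KCL at each unknown node (sum of currents leaving = 0; resistances in Ω):
  Node 1: (V_1 - 5)/200 + (V_1 - 0)/500 = 0
Collecting terms: 0.007 × V_1 = 0.025  =>  V_1 = 3.571 V
Power in each resistor, P = (ΔV)²/R:
  P_R1 = (5 - 3.571)²/200 = 0.0102 W
  P_R2 = (3.571 - 0)²/500 = 0.02551 W
P_total = P_R1 + P_R2 = 0.03571 W

Final answer: 0.03571 W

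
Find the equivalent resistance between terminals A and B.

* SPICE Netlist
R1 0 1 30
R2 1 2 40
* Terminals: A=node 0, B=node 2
Reduce the network between node 0 (A) and node 2 (B) by series/parallel combination:
  Rs1 = R1 + R2 (series, joined only at node 1) = 30 + 40 = 70 Ω
R_eq = 70 Ω

Final answer: 70 Ω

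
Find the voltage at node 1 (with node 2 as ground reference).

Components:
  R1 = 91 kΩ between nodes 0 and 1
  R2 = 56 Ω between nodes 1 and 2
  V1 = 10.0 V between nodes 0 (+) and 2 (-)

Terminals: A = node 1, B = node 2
Nodal analysis, taking node 2 as the 0 V reference.
Source V1 fixes V_0 = 10 V.
KCL at each unknown node (sum of currents leaving = 0; resistances in Ω):
  Node 1: (V_1 - 10)/91000 + (V_1 - 0)/56 = 0
Collecting terms: 0.01787 × V_1 = 0.0001099  =>  V_1 = 0.00615 V
The requested potential is V_1 = 0.00615 V.

Final answer: V_1 = 0.00615 V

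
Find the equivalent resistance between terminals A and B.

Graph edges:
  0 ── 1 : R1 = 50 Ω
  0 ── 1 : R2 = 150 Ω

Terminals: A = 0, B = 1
Reduce the network between node 0 (A) and node 1 (B) by series/parallel combination:
  Rp1 = R1 ‖ R2 (parallel, both between nodes 0 and 1) = 1/(1/50 + 1/150) = 37.5 Ω
R_eq = 37.5 Ω

Final answer: 37.5 Ω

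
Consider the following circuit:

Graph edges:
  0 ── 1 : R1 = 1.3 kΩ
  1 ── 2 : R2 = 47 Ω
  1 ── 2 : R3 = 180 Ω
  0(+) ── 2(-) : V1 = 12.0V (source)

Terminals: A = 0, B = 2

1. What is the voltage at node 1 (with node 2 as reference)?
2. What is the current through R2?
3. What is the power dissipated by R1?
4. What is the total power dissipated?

Nodal analysis, taking node 2 as the 0 V reference.
Source V1 fixes V_0 = 12 V.
KCL at each unknown node (sum of currents leaving = 0; resistances in Ω):
  Node 1: (V_1 - 12)/1300 + (V_1 - 0)/47 + (V_1 - 0)/180 = 0
Collecting terms: 0.0276 × V_1 = 0.009231  =>  V_1 = 0.3344 V
Part 1:
  Read off the nodal solution: V_1 = 0.3344 V
Part 2:
  I_R2 = (V_1 - V_2)/R2 = (0.3344 - 0)/47 = 0.007116 A
  Magnitude: I_R2 = 0.007116 A
Part 3:
  I_R1 = (V_0 - V_1)/R1 = (12 - 0.3344)/1300 = 0.008974 A
  P_R1 = I_R1² × R1 = (0.008974)² × 1300 = 0.1047 W
Part 4:
  Power in each resistor, P = (ΔV)²/R:
    P_R1 = (12 - 0.3344)²/1300 = 0.1047 W
    P_R2 = (0.3344 - 0)²/47 = 0.00238 W
    P_R3 = (0.3344 - 0)²/180 = 0.0006214 W
  P_total = P_R1 + P_R2 + P_R3 = 0.1077 W

Final answers:
1. V_1 = 0.3344 V
2. I_R2 = 0.007116 A
3. P_R1 = 0.1047 W
4. P_total = 0.1077 W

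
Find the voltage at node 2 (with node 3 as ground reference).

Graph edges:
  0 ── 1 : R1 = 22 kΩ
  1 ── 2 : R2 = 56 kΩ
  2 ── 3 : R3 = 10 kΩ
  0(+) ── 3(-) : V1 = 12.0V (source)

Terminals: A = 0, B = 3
Nodal analysis, taking node 3 as the 0 V reference.
Source V1 fixes V_0 = 12 V.
KCL at each unknown node (sum of currents leaving = 0; resistances in Ω):
  Node 1: (V_1 - 12)/22000 + (V_1 - V_2)/56000 = 0
  Node 2: (V_2 - V_1)/56000 + (V_2 - 0)/10000 = 0
Collecting terms (coefficients in siemens):
  0.00006331·V_1 - 0.00001786·V_2 = 0.0005455
  0.0001179·V_2 - 0.00001786·V_1 = 0
Determinant D = (0.00006331)(0.0001179) - (-0.00001786)(-0.00001786) = 0.000000007143
V_1 = [(0.0005455)(0.0001179) - (-0.00001786)(0)]/D = 9 V
V_2 = [(0.00006331)(0) - (0.0005455)(-0.00001786)]/D = 1.364 V
The requested potential is V_2 = 1.364 V.

Final answer: V_2 = 1.364 V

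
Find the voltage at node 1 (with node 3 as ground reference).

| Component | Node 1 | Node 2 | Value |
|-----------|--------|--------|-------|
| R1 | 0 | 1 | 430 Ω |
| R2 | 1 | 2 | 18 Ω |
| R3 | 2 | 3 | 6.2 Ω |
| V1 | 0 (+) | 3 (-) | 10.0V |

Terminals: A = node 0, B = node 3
Nodal analysis, taking node 3 as the 0 V reference.
Source V1 fixes V_0 = 10 V.
KCL at each unknown node (sum of currents leaving = 0; resistances in Ω):
  Node 1: (V_1 - 10)/430 + (V_1 - V_2)/18 = 0
  Node 2: (V_2 - V_1)/18 + (V_2 - 0)/6.2 = 0
Collecting terms (coefficients in siemens):
  0.05788·V_1 - 0.05556·V_2 = 0.02326
  0.2168·V_2 - 0.05556·V_1 = 0
Determinant D = (0.05788)(0.2168) - (-0.05556)(-0.05556) = 0.009465
V_1 = [(0.02326)(0.2168) - (-0.05556)(0)]/D = 0.5328 V
V_2 = [(0.05788)(0) - (0.02326)(-0.05556)]/D = 0.1365 V
The requested potential is V_1 = 0.5328 V.

Final answer: V_1 = 0.5328 V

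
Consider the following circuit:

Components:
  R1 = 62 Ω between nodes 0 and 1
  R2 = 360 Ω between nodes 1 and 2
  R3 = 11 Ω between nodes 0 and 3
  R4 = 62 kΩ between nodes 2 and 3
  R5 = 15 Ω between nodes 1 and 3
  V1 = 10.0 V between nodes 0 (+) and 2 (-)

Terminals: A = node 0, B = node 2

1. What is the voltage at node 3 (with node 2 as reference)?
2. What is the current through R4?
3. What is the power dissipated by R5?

Nodal analysis, taking node 2 as the 0 V reference.
Source V1 fixes V_0 = 10 V.
KCL at each unknown node (sum of currents leaving = 0; resistances in Ω):
  Node 1: (V_1 - 10)/62 + (V_1 - 0)/360 + (V_1 - V_3)/15 = 0
  Node 3: (V_3 - 10)/11 + (V_3 - 0)/62000 + (V_3 - V_1)/15 = 0
Collecting terms (coefficients in siemens):
  0.08557·V_1 - 0.06667·V_3 = 0.1613
  0.1576·V_3 - 0.06667·V_1 = 0.9091
Determinant D = (0.08557)(0.1576) - (-0.06667)(-0.06667) = 0.009041
V_1 = [(0.1613)(0.1576) - (-0.06667)(0.9091)]/D = 9.515 V
V_3 = [(0.08557)(0.9091) - (0.1613)(-0.06667)]/D = 9.794 V
Part 1:
  Read off the nodal solution: V_3 = 9.794 V
Part 2:
  I_R4 = (V_2 - V_3)/R4 = (0 - 9.794)/62000 = -0.000158 A
  Magnitude: I_R4 = 0.000158 A
Part 3:
  I_R5 = (V_1 - V_3)/R5 = (9.515 - 9.794)/15 = -0.0186 A
  P_R5 = I_R5² × R5 = (-0.0186)² × 15 = 0.00519 W

Final answers:
1. V_3 = 9.794 V
2. I_R4 = 0.000158 A
3. P_R5 = 0.00519 W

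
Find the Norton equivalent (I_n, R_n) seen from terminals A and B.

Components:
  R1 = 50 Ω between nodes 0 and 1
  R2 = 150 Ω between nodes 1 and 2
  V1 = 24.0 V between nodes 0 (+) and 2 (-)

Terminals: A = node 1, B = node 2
Find the Thévenin equivalent first; then I_n = V_th/R_th and R_n = R_th.
Step 1 — V_th is the open-circuit voltage V_A - V_B (nothing connected across the terminals).
Nodal analysis, taking node 2 as the 0 V reference.
Source V1 fixes V_0 = 24 V.
KCL at each unknown node (sum of currents leaving = 0; resistances in Ω):
  Node 1: (V_1 - 24)/50 + (V_1 - 0)/150 = 0
Collecting terms: 0.02667 × V_1 = 0.48  =>  V_1 = 18 V
V_th = V_1 - V_2 = 18 - 0 = 18 V
Step 2 — R_th: zero the source — replace V1 by a short circuit (node 2 merges into node 0) — and find the resistance seen between A (node 1) and B (node 0).
Reduce the network between node 1 (A) and node 0 (B) by series/parallel combination:
  Rp1 = R1 ‖ R2 (parallel, both between nodes 0 and 1) = 1/(1/50 + 1/150) = 37.5 Ω
R_th = 37.5 Ω
I_n = V_th/R_th = 18/37.5 = 0.48 A, and R_n = R_th = 37.5 Ω

Final answer: I_n = 0.48 A, R_n = 37.5 Ω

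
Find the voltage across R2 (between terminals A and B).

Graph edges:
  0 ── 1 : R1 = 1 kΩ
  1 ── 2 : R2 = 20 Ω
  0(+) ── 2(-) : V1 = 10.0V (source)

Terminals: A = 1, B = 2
R1 and R2 are in series across V1 (node 0 → node 1 → node 2), and the output A–B is taken across R2, so this is a voltage divider.
Series current: I = V1/(R1 + R2) = 10/(1000 + 20) = 10/1020 = 0.009804 A
V_R2 = I × R2 = V1 × R2/(R1 + R2) = 10 × 20/1020 = 0.1961 V

Final answer: 0.1961 V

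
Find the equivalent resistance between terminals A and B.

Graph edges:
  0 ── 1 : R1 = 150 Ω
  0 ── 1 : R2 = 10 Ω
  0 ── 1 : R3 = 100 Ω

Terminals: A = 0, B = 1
Reduce the network between node 0 (A) and node 1 (B) by series/parallel combination:
  Rp1 = R1 ‖ R2 ‖ R3 (parallel, all between nodes 0 and 1) = 1/(1/150 + 1/10 + 1/100) = 8.571 Ω
R_eq = 8.571 Ω

Final answer: 8.571 Ω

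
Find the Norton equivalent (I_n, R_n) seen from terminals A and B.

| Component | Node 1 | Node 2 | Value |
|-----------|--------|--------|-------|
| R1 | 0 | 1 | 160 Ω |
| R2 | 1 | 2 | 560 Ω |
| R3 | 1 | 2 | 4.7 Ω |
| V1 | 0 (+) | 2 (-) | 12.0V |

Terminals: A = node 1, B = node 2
Find the Thévenin equivalent first; then I_n = V_th/R_th and R_n = R_th.
Step 1 — V_th is the open-circuit voltage V_A - V_B (nothing connected across the terminals).
Nodal analysis, taking node 2 as the 0 V reference.
Source V1 fixes V_0 = 12 V.
KCL at each unknown node (sum of currents leaving = 0; resistances in Ω):
  Node 1: (V_1 - 12)/160 + (V_1 - 0)/560 + (V_1 - 0)/4.7 = 0
Collecting terms: 0.2208 × V_1 = 0.075  =>  V_1 = 0.3397 V
V_th = V_1 - V_2 = 0.3397 - 0 = 0.3397 V
Step 2 — R_th: zero the source — replace V1 by a short circuit (node 2 merges into node 0) — and find the resistance seen between A (node 1) and B (node 0).
Reduce the network between node 1 (A) and node 0 (B) by series/parallel combination:
  Rp1 = R1 ‖ R2 ‖ R3 (parallel, all between nodes 0 and 1) = 1/(1/160 + 1/560 + 1/4.7) = 4.529 Ω
R_th = 4.529 Ω
I_n = V_th/R_th = 0.3397/4.529 = 0.075 A, and R_n = R_th = 4.529 Ω

Final answer: I_n = 0.075 A, R_n = 4.529 Ω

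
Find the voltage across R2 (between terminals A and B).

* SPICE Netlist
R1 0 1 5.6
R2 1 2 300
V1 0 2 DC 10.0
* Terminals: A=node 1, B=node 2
R1 and R2 are in series across V1 (node 0 → node 1 → node 2), and the output A–B is taken across R2, so this is a voltage divider.
Series current: I = V1/(R1 + R2) = 10/(5.6 + 300) = 10/305.6 = 0.03272 A
V_R2 = I × R2 = V1 × R2/(R1 + R2) = 10 × 300/305.6 = 9.817 V

Final answer: 9.817 V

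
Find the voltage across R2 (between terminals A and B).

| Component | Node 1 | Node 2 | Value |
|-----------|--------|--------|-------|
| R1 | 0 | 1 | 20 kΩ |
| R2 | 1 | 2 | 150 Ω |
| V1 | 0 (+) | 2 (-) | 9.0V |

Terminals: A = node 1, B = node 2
R1 and R2 are in series across V1 (node 0 → node 1 → node 2), and the output A–B is taken across R2, so this is a voltage divider.
Series current: I = V1/(R1 + R2) = 9/(20000 + 150) = 9/20150 = 0.0004467 A
V_R2 = I × R2 = V1 × R2/(R1 + R2) = 9 × 150/20150 = 0.067 V

Final answer: 0.067 V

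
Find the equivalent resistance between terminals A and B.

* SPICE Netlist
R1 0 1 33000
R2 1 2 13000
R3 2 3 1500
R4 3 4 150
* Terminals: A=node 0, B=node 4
Reduce the network between node 0 (A) and node 4 (B) by series/parallel combination:
  Rs1 = R1 + R2 (series, joined only at node 1) = 33000 + 13000 = 46000 Ω
  Rs2 = R3 + Rs1 (series, joined only at node 2) = 1500 + 46000 = 47500 Ω
  Rs3 = R4 + Rs2 (series, joined only at node 3) = 150 + 47500 = 47650 Ω
R_eq = 47.65 kΩ

Final answer: 47.65 kΩ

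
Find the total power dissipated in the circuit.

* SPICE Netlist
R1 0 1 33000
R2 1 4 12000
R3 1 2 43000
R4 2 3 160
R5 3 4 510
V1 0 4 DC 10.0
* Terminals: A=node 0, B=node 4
Nodal analysis, taking node 4 as the 0 V reference.
Source V1 fixes V_0 = 10 V.
KCL at each unknown node (sum of currents leaving = 0; resistances in Ω):
  Node 1: (V_1 - 10)/33000 + (V_1 - 0)/12000 + (V_1 - V_2)/43000 = 0
  Node 2: (V_2 - V_1)/43000 + (V_2 - V_3)/160 = 0
  Node 3: (V_3 - V_2)/160 + (V_3 - 0)/510 = 0
Collecting terms (coefficients in siemens):
  0.0001369·V_1 - 0.00002326·V_2 = 0.000303
  0.006273·V_2 - 0.00002326·V_1 - 0.00625·V_3 = 0
  0.008211·V_3 - 0.00625·V_2 = 0
Solving these 3 simultaneous equations (Gaussian elimination) gives:
  V_1 = 2.219 V, V_2 = 0.03405 V, V_3 = 0.02592 V
Power in each resistor, P = (ΔV)²/R:
  P_R1 = (10 - 2.219)²/33000 = 0.001834 W
  P_R2 = (2.219 - 0)²/12000 = 0.0004105 W
  P_R3 = (2.219 - 0.03405)²/43000 = 0.0001111 W
  P_R4 = (0.03405 - 0.02592)²/160 = 0.0000004133 W
  P_R5 = (0.02592 - 0)²/510 = 0.000001317 W
P_total = P_R1 + P_R2 + P_R3 + P_R4 + P_R5 = 0.002358 W

Final answer: 0.002358 W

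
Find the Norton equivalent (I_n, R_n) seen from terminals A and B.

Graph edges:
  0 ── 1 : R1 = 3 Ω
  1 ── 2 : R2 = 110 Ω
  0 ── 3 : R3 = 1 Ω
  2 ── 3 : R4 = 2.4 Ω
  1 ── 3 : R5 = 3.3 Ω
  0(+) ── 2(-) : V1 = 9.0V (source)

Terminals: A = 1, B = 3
Find the Thévenin equivalent first; then I_n = V_th/R_th and R_n = R_th.
Step 1 — V_th is the open-circuit voltage V_A - V_B (nothing connected across the terminals).
Nodal analysis, taking node 2 as the 0 V reference.
Source V1 fixes V_0 = 9 V.
KCL at each unknown node (sum of currents leaving = 0; resistances in Ω):
  Node 1: (V_1 - 9)/3 + (V_1 - 0)/110 + (V_1 - V_3)/3.3 = 0
  Node 3: (V_3 - 9)/1 + (V_3 - 0)/2.4 + (V_3 - V_1)/3.3 = 0
Collecting terms (coefficients in siemens):
  0.6455·V_1 - 0.303·V_3 = 3
  1.72·V_3 - 0.303·V_1 = 9
Determinant D = (0.6455)(1.72) - (-0.303)(-0.303) = 1.018
V_1 = [(3)(1.72) - (-0.303)(9)]/D = 7.746 V
V_3 = [(0.6455)(9) - (3)(-0.303)]/D = 6.598 V
V_th = V_1 - V_3 = 7.746 - 6.598 = 1.147 V
Step 2 — R_th: zero the source — replace V1 by a short circuit (node 2 merges into node 0) — and find the resistance seen between A (node 1) and B (node 3).
Reduce the network between node 1 (A) and node 3 (B) by series/parallel combination:
  Rp1 = R1 ‖ R2 (parallel, both between nodes 0 and 1) = 1/(1/3 + 1/110) = 2.92 Ω
  Rp2 = R3 ‖ R4 (parallel, both between nodes 0 and 3) = 1/(1/1 + 1/2.4) = 0.7059 Ω
  Rs1 = Rp1 + Rp2 (series, joined only at node 0) = 2.92 + 0.7059 = 3.626 Ω
  Rp3 = R5 ‖ Rs1 (parallel, both between nodes 1 and 3) = 1/(1/3.3 + 1/3.626) = 1.728 Ω
R_th = 1.728 Ω
I_n = V_th/R_th = 1.147/1.728 = 0.6641 A, and R_n = R_th = 1.728 Ω

Final answer: I_n = 0.6641 A, R_n = 1.728 Ω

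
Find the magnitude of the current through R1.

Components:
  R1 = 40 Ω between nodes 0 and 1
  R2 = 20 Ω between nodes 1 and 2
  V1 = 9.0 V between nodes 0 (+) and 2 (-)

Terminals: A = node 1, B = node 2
Nodal analysis, taking node 2 as the 0 V reference.
Source V1 fixes V_0 = 9 V.
KCL at each unknown node (sum of currents leaving = 0; resistances in Ω):
  Node 1: (V_1 - 9)/40 + (V_1 - 0)/20 = 0
Collecting terms: 0.075 × V_1 = 0.225  =>  V_1 = 3 V
I_R1 = (V_0 - V_1)/R1 = (9 - 3)/40 = 0.15 A
|I_R1| = 0.15 A

Final answer: |I_R1| = 0.15 A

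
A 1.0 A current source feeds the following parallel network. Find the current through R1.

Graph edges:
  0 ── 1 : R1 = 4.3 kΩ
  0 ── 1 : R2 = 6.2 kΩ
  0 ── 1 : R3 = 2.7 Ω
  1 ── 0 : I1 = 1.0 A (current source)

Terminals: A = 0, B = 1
All resistors sit directly between nodes 0 and 1, so they are in parallel and share one voltage V; the full source current 1 A splits among them.
1/R_par = 1/4300 + 1/6200 + 1/2.7 = 0.3708 S  =>  R_par = 2.697 Ω
V = I × R_par = 1 × 2.697 = 2.697 V
I_R1 = V/R1 = 2.697/4300 = 0.0006272 A

Final answer: 0.0006272 A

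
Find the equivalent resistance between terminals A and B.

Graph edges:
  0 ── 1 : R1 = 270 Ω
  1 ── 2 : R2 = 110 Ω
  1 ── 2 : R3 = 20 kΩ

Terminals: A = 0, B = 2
Reduce the network between node 0 (A) and node 2 (B) by series/parallel combination:
  Rp1 = R2 ‖ R3 (parallel, both between nodes 1 and 2) = 1/(1/110 + 1/20000) = 109.4 Ω
  Rs1 = R1 + Rp1 (series, joined only at node 1) = 270 + 109.4 = 379.4 Ω
R_eq = 379.4 Ω

Final answer: 379.4 Ω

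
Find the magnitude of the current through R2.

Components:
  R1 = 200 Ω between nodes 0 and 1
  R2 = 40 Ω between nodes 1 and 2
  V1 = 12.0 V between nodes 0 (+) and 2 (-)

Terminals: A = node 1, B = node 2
Nodal analysis, taking node 2 as the 0 V reference.
Source V1 fixes V_0 = 12 V.
KCL at each unknown node (sum of currents leaving = 0; resistances in Ω):
  Node 1: (V_1 - 12)/200 + (V_1 - 0)/40 = 0
Collecting terms: 0.03 × V_1 = 0.06  =>  V_1 = 2 V
I_R2 = (V_1 - V_2)/R2 = (2 - 0)/40 = 0.05 A
|I_R2| = 0.05 A

Final answer: |I_R2| = 0.05 A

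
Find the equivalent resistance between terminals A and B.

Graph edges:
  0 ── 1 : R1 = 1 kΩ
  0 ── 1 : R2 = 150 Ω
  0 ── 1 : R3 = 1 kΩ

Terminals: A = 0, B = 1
Reduce the network between node 0 (A) and node 1 (B) by series/parallel combination:
  Rp1 = R1 ‖ R2 ‖ R3 (parallel, all between nodes 0 and 1) = 1/(1/1000 + 1/150 + 1/1000) = 115.4 Ω
R_eq = 115.4 Ω

Final answer: 115.4 Ω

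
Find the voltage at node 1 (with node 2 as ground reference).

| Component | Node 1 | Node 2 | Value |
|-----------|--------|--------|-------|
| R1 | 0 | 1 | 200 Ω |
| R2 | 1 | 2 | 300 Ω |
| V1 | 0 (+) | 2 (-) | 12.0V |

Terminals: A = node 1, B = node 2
Nodal analysis, taking node 2 as the 0 V reference.
Source V1 fixes V_0 = 12 V.
KCL at each unknown node (sum of currents leaving = 0; resistances in Ω):
  Node 1: (V_1 - 12)/200 + (V_1 - 0)/300 = 0
Collecting terms: 0.008333 × V_1 = 0.06  =>  V_1 = 7.2 V
The requested potential is V_1 = 7.2 V.

Final answer: V_1 = 7.2 V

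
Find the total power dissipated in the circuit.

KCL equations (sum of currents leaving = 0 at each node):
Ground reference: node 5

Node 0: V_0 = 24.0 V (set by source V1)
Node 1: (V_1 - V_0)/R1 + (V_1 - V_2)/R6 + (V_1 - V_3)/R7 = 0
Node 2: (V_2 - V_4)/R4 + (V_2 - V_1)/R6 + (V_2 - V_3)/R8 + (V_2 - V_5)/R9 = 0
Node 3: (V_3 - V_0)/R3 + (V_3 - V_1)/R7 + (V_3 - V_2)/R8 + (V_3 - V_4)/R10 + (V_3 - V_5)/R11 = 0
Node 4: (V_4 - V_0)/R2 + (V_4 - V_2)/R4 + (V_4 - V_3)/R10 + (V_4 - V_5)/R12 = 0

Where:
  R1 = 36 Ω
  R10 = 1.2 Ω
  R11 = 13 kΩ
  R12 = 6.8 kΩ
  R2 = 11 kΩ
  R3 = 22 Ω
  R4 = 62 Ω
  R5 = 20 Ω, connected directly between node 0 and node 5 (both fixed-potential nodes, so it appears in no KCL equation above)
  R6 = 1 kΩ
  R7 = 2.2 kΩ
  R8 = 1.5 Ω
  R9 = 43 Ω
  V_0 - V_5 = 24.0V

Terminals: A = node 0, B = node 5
Nodal analysis, taking node 5 as the 0 V reference.
Source V1 fixes V_0 = 24 V.
KCL at each unknown node (sum of currents leaving = 0; resistances in Ω):
  Node 1: (V_1 - 24)/36 + (V_1 - V_2)/1000 + (V_1 - V_3)/2200 = 0
  Node 2: (V_2 - V_4)/62 + (V_2 - V_1)/1000 + (V_2 - V_3)/1.5 + (V_2 - 0)/43 = 0
  Node 3: (V_3 - 24)/22 + (V_3 - V_1)/2200 + (V_3 - V_2)/1.5 + (V_3 - V_4)/1.2 + (V_3 - 0)/13000 = 0
  Node 4: (V_4 - 24)/11000 + (V_4 - V_2)/62 + (V_4 - V_3)/1.2 + (V_4 - 0)/6800 = 0
Collecting terms (coefficients in siemens):
  0.02923·V_1 - 0.001·V_2 - 0.0004545·V_3 = 0.6667
  0.7071·V_2 - 0.001·V_1 - 0.6667·V_3 - 0.01613·V_4 = 0
  1.546·V_3 - 0.0004545·V_1 - 0.6667·V_2 - 0.8333·V_4 = 1.091
  0.8497·V_4 - 0.01613·V_2 - 0.8333·V_3 = 0.002182
Solving these 4 simultaneous equations (Gaussian elimination) gives:
  V_1 = 23.59 V, V_2 = 15.65 V, V_3 = 16.18 V, V_4 = 16.16 V
Power in each resistor, P = (ΔV)²/R:
  P_R1 = (24 - 23.59)²/36 = 0.004605 W
  P_R2 = (24 - 16.16)²/11000 = 0.005582 W
  P_R3 = (24 - 16.18)²/22 = 2.783 W
  P_R4 = (15.65 - 16.16)²/62 = 0.004194 W
  P_R5 = (24 - 0)²/20 = 28.8 W
  P_R6 = (23.59 - 15.65)²/1000 = 0.06303 W
  P_R7 = (23.59 - 16.18)²/2200 = 0.02501 W
  P_R8 = (15.65 - 16.18)²/1.5 = 0.1815 W
  P_R9 = (15.65 - 0)²/43 = 5.699 W
  P_R10 = (16.18 - 16.16)²/1.2 = 0.0001174 W
  P_R11 = (16.18 - 0)²/13000 = 0.02013 W
  P_R12 = (16.16 - 0)²/6800 = 0.03842 W
P_total = P_R1 + P_R2 + P_R3 + P_R4 + P_R5 + P_R6 + P_R7 + P_R8 + P_R9 + P_R10 + P_R11 + P_R12 = 37.62 W

Final answer: 37.62 W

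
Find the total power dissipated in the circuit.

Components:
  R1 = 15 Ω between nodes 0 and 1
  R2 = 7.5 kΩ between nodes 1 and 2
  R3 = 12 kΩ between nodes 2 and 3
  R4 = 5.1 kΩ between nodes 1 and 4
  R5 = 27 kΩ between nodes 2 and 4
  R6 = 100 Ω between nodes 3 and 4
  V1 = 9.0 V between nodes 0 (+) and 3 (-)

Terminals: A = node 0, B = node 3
Nodal analysis, taking node 3 as the 0 V reference.
Source V1 fixes V_0 = 9 V.
KCL at each unknown node (sum of currents leaving = 0; resistances in Ω):
  Node 1: (V_1 - 9)/15 + (V_1 - V_2)/7500 + (V_1 - V_4)/5100 = 0
  Node 2: (V_2 - V_1)/7500 + (V_2 - 0)/12000 + (V_2 - V_4)/27000 = 0
  Node 4: (V_4 - V_1)/5100 + (V_4 - V_2)/27000 + (V_4 - 0)/100 = 0
Collecting terms (coefficients in siemens):
  0.067·V_1 - 0.0001333·V_2 - 0.0001961·V_4 = 0.6
  0.0002537·V_2 - 0.0001333·V_1 - 0.00003704·V_4 = 0
  0.01023·V_4 - 0.0001961·V_1 - 0.00003704·V_2 = 0
Solving these 3 simultaneous equations (Gaussian elimination) gives:
  V_1 = 8.966 V, V_2 = 4.74 V, V_4 = 0.1889 V
Power in each resistor, P = (ΔV)²/R:
  P_R1 = (9 - 8.966)²/15 = 0.00007828 W
  P_R2 = (8.966 - 4.74)²/7500 = 0.002381 W
  P_R3 = (4.74 - 0)²/12000 = 0.001872 W
  P_R4 = (8.966 - 0.1889)²/5100 = 0.0151 W
  P_R5 = (4.74 - 0.1889)²/27000 = 0.0007669 W
  P_R6 = (0 - 0.1889)²/100 = 0.000357 W
P_total = P_R1 + P_R2 + P_R3 + P_R4 + P_R5 + P_R6 = 0.02056 W

Final answer: 0.02056 W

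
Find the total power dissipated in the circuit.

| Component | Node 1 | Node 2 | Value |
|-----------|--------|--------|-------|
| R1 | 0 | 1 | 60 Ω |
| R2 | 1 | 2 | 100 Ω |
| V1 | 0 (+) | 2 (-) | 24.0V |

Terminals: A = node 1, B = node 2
Nodal analysis, taking node 2 as the 0 V reference.
Source V1 fixes V_0 = 24 V.
KCL at each unknown node (sum of currents leaving = 0; resistances in Ω):
  Node 1: (V_1 - 24)/60 + (V_1 - 0)/100 = 0
Collecting terms: 0.02667 × V_1 = 0.4  =>  V_1 = 15 V
Power in each resistor, P = (ΔV)²/R:
  P_R1 = (24 - 15)²/60 = 1.35 W
  P_R2 = (15 - 0)²/100 = 2.25 W
P_total = P_R1 + P_R2 = 3.6 W

Final answer: 3.6 W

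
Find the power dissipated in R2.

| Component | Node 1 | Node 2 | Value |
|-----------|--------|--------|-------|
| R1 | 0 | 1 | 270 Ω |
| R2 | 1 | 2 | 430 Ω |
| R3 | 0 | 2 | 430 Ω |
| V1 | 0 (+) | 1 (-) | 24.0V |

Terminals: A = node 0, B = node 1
Nodal analysis, taking node 1 as the 0 V reference.
Source V1 fixes V_0 = 24 V.
KCL at each unknown node (sum of currents leaving = 0; resistances in Ω):
  Node 2: (V_2 - 0)/430 + (V_2 - 24)/430 = 0
Collecting terms: 0.004651 × V_2 = 0.05581  =>  V_2 = 12 V
I_R2 = (V_1 - V_2)/R2 = (0 - 12)/430 = -0.02791 A
P_R2 = I_R2² × R2 = (-0.02791)² × 430 = 0.3349 W

Final answer: 0.3349 W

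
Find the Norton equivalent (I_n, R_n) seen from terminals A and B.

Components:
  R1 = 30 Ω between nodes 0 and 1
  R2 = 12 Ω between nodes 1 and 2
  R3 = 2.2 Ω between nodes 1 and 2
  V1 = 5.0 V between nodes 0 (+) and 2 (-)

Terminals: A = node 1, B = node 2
Find the Thévenin equivalent first; then I_n = V_th/R_th and R_n = R_th.
Step 1 — V_th is the open-circuit voltage V_A - V_B (nothing connected across the terminals).
Nodal analysis, taking node 2 as the 0 V reference.
Source V1 fixes V_0 = 5 V.
KCL at each unknown node (sum of currents leaving = 0; resistances in Ω):
  Node 1: (V_1 - 5)/30 + (V_1 - 0)/12 + (V_1 - 0)/2.2 = 0
Collecting terms: 0.5712 × V_1 = 0.1667  =>  V_1 = 0.2918 V
V_th = V_1 - V_2 = 0.2918 - 0 = 0.2918 V
Step 2 — R_th: zero the source — replace V1 by a short circuit (node 2 merges into node 0) — and find the resistance seen between A (node 1) and B (node 0).
Reduce the network between node 1 (A) and node 0 (B) by series/parallel combination:
  Rp1 = R1 ‖ R2 ‖ R3 (parallel, all between nodes 0 and 1) = 1/(1/30 + 1/12 + 1/2.2) = 1.751 Ω
R_th = 1.751 Ω
I_n = V_th/R_th = 0.2918/1.751 = 0.1667 A, and R_n = R_th = 1.751 Ω

Final answer: I_n = 0.1667 A, R_n = 1.751 Ω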